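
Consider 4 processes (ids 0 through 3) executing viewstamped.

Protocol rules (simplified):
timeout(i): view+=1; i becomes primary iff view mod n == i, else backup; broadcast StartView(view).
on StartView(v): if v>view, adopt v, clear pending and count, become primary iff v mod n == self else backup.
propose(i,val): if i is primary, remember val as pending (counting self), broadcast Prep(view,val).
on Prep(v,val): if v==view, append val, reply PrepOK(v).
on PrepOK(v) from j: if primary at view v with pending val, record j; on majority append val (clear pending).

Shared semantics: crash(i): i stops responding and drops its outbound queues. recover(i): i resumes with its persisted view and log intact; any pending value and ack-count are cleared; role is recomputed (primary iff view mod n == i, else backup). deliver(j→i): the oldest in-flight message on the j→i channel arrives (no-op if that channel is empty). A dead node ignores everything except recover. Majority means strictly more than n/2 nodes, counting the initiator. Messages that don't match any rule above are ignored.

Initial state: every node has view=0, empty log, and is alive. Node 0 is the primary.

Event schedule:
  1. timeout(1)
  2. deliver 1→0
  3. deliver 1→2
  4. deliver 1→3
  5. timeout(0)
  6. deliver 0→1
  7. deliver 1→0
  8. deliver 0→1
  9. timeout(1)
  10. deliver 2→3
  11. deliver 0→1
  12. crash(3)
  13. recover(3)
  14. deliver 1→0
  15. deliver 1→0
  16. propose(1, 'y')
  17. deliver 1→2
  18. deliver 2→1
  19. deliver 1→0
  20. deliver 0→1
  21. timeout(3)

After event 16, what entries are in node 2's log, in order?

empty

step 1 timeout(1): 1={prim,v=1,log=-}
step 2 deliver 1→0: 0={back,v=1,log=-}
step 3 deliver 1→2: 2={back,v=1,log=-}
step 4 deliver 1→3: 3={back,v=1,log=-}
step 5 timeout(0): 0={back,v=2,log=-}
step 6 deliver 0→1: 1={back,v=2,log=-}
step 7 deliver 1→0: —
step 8 deliver 0→1: —
step 9 timeout(1): 1={back,v=3,log=-}
step 10 deliver 2→3: —
step 11 deliver 0→1: —
step 12 crash(3): 3={✗back,v=1,log=-}
step 13 recover(3): 3={back,v=1,log=-}
step 14 deliver 1→0: 0={back,v=3,log=-}
step 15 deliver 1→0: —
step 16 propose(1,'y'): —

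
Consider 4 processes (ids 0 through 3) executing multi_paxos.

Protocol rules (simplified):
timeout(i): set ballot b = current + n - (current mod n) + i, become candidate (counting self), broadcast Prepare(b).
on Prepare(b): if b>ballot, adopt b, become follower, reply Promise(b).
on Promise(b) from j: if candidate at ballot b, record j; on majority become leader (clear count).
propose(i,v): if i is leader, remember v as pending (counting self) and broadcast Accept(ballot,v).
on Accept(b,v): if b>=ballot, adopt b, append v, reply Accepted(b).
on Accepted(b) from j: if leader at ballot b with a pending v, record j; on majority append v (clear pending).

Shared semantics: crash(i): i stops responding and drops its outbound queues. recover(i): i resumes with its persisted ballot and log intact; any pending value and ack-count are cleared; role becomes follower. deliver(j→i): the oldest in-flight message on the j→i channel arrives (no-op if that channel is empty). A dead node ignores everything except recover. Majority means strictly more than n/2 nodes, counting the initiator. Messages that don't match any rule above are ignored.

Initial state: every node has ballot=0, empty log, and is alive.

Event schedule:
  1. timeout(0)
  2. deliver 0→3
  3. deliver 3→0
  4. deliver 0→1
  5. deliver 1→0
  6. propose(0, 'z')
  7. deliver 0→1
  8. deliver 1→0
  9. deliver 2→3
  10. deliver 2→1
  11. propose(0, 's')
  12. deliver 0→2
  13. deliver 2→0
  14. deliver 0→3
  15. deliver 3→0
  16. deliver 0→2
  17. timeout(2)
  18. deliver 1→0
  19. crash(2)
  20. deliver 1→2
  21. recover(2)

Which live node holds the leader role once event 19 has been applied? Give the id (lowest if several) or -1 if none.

step 1 timeout(0): 0={cand,b=4,log=-}
step 2 deliver 0→3: 3={foll,b=4,log=-}
step 3 deliver 3→0: —
step 4 deliver 0→1: 1={foll,b=4,log=-}
step 5 deliver 1→0: 0={lead,b=4,log=-}
step 6 propose(0,'z'): —
step 7 deliver 0→1: 1={foll,b=4,log=z}
step 8 deliver 1→0: —
step 9 deliver 2→3: —
step 10 deliver 2→1: —
step 11 propose(0,'s'): —
step 12 deliver 0→2: 2={foll,b=4,log=-}
step 13 deliver 2→0: —
step 14 deliver 0→3: 3={foll,b=4,log=z}
step 15 deliver 3→0: —
step 16 deliver 0→2: 2={foll,b=4,log=z}
step 17 timeout(2): 2={cand,b=10,log=z}
step 18 deliver 1→0: —
step 19 crash(2): 2={✗cand,b=10,log=z}

0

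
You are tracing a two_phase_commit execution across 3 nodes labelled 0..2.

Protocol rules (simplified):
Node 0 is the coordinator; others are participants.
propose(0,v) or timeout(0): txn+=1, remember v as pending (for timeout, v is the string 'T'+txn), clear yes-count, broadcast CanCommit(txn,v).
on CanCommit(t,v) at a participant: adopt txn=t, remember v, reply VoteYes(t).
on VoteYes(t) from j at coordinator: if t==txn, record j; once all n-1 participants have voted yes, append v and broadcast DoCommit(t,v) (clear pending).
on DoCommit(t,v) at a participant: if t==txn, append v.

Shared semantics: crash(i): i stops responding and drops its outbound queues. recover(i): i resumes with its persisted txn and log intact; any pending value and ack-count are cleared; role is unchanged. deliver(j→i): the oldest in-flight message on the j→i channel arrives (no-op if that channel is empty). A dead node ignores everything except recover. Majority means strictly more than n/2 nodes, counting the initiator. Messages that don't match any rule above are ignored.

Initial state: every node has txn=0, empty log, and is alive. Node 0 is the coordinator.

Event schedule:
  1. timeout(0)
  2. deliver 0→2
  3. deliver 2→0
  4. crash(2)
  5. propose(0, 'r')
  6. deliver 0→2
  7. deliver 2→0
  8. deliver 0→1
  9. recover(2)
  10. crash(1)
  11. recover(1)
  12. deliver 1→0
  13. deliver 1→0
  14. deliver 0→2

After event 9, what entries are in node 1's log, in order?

1. timeout(0):  <0:coor t1 ->
2. deliver 0→2:  <2:part t1 ->
3. deliver 2→0:  nop
4. crash(2):  <2:✗part t1 ->
5. propose(0,'r'):  <0:coor t2 ->
6. deliver 0→2:  nop
7. deliver 2→0:  nop
8. deliver 0→1:  <1:part t1 ->
9. recover(2):  <2:part t1 ->

empty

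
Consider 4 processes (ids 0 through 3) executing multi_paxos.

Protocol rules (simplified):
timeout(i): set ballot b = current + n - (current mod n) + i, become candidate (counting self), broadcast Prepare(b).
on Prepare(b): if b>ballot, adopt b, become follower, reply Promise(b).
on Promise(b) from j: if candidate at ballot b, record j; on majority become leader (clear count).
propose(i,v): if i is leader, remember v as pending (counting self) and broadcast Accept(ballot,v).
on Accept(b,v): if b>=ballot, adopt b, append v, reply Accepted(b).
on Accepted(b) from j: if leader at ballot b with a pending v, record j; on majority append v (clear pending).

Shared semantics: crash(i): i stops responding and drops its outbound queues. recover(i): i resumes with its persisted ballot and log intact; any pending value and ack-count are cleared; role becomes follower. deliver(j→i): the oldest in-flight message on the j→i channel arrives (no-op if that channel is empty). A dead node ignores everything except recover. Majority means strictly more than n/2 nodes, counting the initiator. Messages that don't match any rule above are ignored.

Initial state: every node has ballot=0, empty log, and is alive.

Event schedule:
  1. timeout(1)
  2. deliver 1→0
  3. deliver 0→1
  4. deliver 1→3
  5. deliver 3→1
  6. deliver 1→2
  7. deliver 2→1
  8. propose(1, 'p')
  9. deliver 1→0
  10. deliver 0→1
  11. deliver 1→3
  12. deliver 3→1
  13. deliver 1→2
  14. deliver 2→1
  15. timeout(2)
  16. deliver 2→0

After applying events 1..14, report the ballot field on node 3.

5

after 1 — timeout(1): n1:cand/b5/[-]
after 2 — deliver 1→0: n0:foll/b5/[-]
after 3 — deliver 0→1: ·
after 4 — deliver 1→3: n3:foll/b5/[-]
after 5 — deliver 3→1: n1:lead/b5/[-]
after 6 — deliver 1→2: n2:foll/b5/[-]
after 7 — deliver 2→1: ·
after 8 — propose(1,'p'): ·
after 9 — deliver 1→0: n0:foll/b5/[p]
after 10 — deliver 0→1: ·
after 11 — deliver 1→3: n3:foll/b5/[p]
after 12 — deliver 3→1: n1:lead/b5/[p]
after 13 — deliver 1→2: n2:foll/b5/[p]
after 14 — deliver 2→1: ·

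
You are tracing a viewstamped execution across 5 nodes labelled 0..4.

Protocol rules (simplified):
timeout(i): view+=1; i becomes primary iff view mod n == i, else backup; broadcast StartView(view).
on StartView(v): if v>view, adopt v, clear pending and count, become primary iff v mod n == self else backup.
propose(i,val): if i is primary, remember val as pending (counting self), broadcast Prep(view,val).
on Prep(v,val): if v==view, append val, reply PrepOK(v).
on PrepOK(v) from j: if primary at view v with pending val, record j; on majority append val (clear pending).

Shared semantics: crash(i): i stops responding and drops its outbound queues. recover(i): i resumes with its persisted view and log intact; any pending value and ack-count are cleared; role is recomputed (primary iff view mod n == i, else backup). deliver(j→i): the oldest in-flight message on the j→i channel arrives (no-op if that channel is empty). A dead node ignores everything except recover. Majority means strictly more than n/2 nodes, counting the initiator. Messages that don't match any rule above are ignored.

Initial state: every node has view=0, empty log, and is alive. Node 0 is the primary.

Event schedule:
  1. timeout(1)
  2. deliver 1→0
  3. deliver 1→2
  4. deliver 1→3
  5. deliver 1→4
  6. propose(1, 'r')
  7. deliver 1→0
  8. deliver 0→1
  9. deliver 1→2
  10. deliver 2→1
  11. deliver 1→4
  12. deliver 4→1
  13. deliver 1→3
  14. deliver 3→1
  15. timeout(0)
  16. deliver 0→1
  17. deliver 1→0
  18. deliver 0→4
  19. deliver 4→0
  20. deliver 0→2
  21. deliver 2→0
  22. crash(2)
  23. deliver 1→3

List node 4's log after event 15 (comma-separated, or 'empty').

r

1. timeout(1):  <1:prim v1 ->
2. deliver 1→0:  <0:back v1 ->
3. deliver 1→2:  <2:back v1 ->
4. deliver 1→3:  <3:back v1 ->
5. deliver 1→4:  <4:back v1 ->
6. propose(1,'r'):  nop
7. deliver 1→0:  <0:back v1 r>
8. deliver 0→1:  nop
9. deliver 1→2:  <2:back v1 r>
10. deliver 2→1:  <1:prim v1 r>
11. deliver 1→4:  <4:back v1 r>
12. deliver 4→1:  nop
13. deliver 1→3:  <3:back v1 r>
14. deliver 3→1:  nop
15. timeout(0):  <0:back v2 r>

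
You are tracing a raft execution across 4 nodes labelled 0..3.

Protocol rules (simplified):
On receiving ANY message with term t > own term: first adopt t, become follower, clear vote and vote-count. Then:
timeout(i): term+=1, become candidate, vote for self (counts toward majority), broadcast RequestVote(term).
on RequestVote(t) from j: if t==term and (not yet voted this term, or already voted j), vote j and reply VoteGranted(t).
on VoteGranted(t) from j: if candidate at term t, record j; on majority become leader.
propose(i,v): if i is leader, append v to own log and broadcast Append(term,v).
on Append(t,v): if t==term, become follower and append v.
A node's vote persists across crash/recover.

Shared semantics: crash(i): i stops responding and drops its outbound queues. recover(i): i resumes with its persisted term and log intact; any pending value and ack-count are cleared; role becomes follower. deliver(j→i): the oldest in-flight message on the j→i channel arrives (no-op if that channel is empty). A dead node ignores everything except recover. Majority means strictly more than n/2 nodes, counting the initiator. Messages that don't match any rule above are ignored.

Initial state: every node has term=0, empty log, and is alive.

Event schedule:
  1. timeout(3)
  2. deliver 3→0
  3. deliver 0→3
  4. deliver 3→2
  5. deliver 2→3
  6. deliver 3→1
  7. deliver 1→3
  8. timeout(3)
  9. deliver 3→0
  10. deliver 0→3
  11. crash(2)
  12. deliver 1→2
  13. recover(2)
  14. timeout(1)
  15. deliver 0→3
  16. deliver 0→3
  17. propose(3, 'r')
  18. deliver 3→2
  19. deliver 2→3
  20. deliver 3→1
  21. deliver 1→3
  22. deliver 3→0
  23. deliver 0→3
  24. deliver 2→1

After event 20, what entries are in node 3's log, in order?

e1 timeout(3): 3[cand,t=1,-]
e2 deliver 3→0: 0[foll,t=1,-]
e3 deliver 0→3: ·
e4 deliver 3→2: 2[foll,t=1,-]
e5 deliver 2→3: 3[lead,t=1,-]
e6 deliver 3→1: 1[foll,t=1,-]
e7 deliver 1→3: ·
e8 timeout(3): 3[cand,t=2,-]
e9 deliver 3→0: 0[foll,t=2,-]
e10 deliver 0→3: ·
e11 crash(2): 2[✗foll,t=1,-]
e12 deliver 1→2: ·
e13 recover(2): 2[foll,t=1,-]
e14 timeout(1): 1[cand,t=2,-]
e15 deliver 0→3: ·
e16 deliver 0→3: ·
e17 propose(3,'r'): ·
e18 deliver 3→2: 2[foll,t=2,-]
e19 deliver 2→3: 3[lead,t=2,-]
e20 deliver 3→1: ·

empty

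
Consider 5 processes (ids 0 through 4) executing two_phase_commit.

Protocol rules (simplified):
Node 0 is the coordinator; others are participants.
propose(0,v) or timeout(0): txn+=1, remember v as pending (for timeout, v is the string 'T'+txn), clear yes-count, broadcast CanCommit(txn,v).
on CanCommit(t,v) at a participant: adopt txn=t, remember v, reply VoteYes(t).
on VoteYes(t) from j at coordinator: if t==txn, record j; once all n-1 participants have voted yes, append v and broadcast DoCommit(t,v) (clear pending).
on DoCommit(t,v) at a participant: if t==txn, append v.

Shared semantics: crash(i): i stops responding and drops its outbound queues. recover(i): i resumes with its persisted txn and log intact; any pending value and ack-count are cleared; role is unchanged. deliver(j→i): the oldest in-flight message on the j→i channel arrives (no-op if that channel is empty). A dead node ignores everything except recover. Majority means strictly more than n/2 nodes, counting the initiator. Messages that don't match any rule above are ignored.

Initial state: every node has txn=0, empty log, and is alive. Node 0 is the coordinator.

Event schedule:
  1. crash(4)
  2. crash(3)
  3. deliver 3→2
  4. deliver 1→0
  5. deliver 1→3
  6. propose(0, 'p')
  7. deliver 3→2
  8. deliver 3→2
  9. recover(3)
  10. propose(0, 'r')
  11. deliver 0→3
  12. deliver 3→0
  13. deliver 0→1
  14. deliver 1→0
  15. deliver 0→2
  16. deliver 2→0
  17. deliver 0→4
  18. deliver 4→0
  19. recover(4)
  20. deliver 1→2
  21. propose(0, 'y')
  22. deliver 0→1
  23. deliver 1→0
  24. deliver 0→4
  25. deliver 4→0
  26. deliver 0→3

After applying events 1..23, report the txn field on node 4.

0

after 1 — crash(4): n4:✗part/t0/[-]
after 2 — crash(3): n3:✗part/t0/[-]
after 3 — deliver 3→2: ·
after 4 — deliver 1→0: ·
after 5 — deliver 1→3: ·
after 6 — propose(0,'p'): n0:coor/t1/[-]
after 7 — deliver 3→2: ·
after 8 — deliver 3→2: ·
after 9 — recover(3): n3:part/t0/[-]
after 10 — propose(0,'r'): n0:coor/t2/[-]
after 11 — deliver 0→3: n3:part/t1/[-]
after 12 — deliver 3→0: ·
after 13 — deliver 0→1: n1:part/t1/[-]
after 14 — deliver 1→0: ·
after 15 — deliver 0→2: n2:part/t1/[-]
after 16 — deliver 2→0: ·
after 17 — deliver 0→4: ·
after 18 — deliver 4→0: ·
after 19 — recover(4): n4:part/t0/[-]
after 20 — deliver 1→2: ·
after 21 — propose(0,'y'): n0:coor/t3/[-]
after 22 — deliver 0→1: n1:part/t2/[-]
after 23 — deliver 1→0: ·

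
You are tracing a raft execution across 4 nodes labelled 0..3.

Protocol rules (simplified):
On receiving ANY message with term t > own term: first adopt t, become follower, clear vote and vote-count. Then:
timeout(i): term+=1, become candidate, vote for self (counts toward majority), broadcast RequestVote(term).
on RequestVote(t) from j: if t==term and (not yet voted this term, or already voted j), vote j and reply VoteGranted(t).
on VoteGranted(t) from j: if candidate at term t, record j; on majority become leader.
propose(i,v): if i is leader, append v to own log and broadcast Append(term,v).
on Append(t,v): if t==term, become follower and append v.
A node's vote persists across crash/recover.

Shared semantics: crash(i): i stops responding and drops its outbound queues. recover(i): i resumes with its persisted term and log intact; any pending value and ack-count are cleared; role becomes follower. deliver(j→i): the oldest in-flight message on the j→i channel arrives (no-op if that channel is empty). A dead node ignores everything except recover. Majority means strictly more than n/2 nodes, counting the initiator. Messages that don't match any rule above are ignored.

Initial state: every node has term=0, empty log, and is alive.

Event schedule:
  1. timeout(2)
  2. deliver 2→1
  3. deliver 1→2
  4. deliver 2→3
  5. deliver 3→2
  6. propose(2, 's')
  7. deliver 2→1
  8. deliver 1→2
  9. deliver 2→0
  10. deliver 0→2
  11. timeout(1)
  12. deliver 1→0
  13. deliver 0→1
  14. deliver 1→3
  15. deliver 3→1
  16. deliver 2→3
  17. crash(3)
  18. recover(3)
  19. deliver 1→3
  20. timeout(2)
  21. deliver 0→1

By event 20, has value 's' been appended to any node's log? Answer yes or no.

e1 timeout(2): 2[cand,t=1,-]
e2 deliver 2→1: 1[foll,t=1,-]
e3 deliver 1→2: ·
e4 deliver 2→3: 3[foll,t=1,-]
e5 deliver 3→2: 2[lead,t=1,-]
e6 propose(2,'s'): 2[lead,t=1,s]
e7 deliver 2→1: 1[foll,t=1,s]
e8 deliver 1→2: ·
e9 deliver 2→0: 0[foll,t=1,-]
e10 deliver 0→2: ·
e11 timeout(1): 1[cand,t=2,s]
e12 deliver 1→0: 0[foll,t=2,-]
e13 deliver 0→1: ·
e14 deliver 1→3: 3[foll,t=2,-]
e15 deliver 3→1: 1[lead,t=2,s]
e16 deliver 2→3: ·
e17 crash(3): 3[✗foll,t=2,-]
e18 recover(3): 3[foll,t=2,-]
e19 deliver 1→3: ·
e20 timeout(2): 2[cand,t=2,s]

yes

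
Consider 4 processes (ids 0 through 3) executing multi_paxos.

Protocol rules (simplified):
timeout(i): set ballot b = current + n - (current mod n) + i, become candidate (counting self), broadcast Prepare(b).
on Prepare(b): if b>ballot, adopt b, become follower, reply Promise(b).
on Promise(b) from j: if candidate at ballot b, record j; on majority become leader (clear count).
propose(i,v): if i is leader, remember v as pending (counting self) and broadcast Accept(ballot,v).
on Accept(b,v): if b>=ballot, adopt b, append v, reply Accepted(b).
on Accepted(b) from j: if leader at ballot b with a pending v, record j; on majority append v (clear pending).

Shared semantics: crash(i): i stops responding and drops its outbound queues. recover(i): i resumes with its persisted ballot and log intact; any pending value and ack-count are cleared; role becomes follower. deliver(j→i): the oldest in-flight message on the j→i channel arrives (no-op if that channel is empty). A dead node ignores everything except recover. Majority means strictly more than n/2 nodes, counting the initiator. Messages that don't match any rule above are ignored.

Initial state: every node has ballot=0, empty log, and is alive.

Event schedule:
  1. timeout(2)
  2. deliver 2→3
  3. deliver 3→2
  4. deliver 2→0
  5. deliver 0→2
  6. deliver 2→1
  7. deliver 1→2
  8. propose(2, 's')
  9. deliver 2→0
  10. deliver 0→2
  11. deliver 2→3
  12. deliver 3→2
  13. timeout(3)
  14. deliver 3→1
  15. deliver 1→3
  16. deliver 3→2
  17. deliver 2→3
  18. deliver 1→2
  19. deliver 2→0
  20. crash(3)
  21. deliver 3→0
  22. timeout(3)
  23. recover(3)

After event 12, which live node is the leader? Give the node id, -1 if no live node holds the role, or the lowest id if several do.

step 1 timeout(2): 2={cand,b=6,log=-}
step 2 deliver 2→3: 3={foll,b=6,log=-}
step 3 deliver 3→2: —
step 4 deliver 2→0: 0={foll,b=6,log=-}
step 5 deliver 0→2: 2={lead,b=6,log=-}
step 6 deliver 2→1: 1={foll,b=6,log=-}
step 7 deliver 1→2: —
step 8 propose(2,'s'): —
step 9 deliver 2→0: 0={foll,b=6,log=s}
step 10 deliver 0→2: —
step 11 deliver 2→3: 3={foll,b=6,log=s}
step 12 deliver 3→2: 2={lead,b=6,log=s}

2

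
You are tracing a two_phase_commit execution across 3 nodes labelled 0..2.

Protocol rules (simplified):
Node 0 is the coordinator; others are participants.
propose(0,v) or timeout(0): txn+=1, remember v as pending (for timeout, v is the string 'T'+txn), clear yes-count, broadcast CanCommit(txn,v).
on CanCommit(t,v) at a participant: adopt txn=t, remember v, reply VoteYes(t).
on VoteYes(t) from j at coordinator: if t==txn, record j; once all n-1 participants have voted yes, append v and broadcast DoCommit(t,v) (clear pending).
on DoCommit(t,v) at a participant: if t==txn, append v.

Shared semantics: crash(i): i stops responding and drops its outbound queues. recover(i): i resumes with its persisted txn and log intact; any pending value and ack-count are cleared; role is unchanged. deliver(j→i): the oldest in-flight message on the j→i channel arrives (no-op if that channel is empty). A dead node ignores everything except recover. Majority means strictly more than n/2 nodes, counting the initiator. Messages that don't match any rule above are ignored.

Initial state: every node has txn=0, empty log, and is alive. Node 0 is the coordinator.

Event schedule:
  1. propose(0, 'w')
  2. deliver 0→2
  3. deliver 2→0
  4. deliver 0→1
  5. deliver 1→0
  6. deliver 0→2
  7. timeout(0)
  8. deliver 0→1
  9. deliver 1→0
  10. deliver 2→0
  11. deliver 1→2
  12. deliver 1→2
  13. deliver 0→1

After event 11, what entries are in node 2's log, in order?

w

step 1 propose(0,'w'): 0={coor,t=1,log=-}
step 2 deliver 0→2: 2={part,t=1,log=-}
step 3 deliver 2→0: —
step 4 deliver 0→1: 1={part,t=1,log=-}
step 5 deliver 1→0: 0={coor,t=1,log=w}
step 6 deliver 0→2: 2={part,t=1,log=w}
step 7 timeout(0): 0={coor,t=2,log=w}
step 8 deliver 0→1: 1={part,t=1,log=w}
step 9 deliver 1→0: —
step 10 deliver 2→0: —
step 11 deliver 1→2: —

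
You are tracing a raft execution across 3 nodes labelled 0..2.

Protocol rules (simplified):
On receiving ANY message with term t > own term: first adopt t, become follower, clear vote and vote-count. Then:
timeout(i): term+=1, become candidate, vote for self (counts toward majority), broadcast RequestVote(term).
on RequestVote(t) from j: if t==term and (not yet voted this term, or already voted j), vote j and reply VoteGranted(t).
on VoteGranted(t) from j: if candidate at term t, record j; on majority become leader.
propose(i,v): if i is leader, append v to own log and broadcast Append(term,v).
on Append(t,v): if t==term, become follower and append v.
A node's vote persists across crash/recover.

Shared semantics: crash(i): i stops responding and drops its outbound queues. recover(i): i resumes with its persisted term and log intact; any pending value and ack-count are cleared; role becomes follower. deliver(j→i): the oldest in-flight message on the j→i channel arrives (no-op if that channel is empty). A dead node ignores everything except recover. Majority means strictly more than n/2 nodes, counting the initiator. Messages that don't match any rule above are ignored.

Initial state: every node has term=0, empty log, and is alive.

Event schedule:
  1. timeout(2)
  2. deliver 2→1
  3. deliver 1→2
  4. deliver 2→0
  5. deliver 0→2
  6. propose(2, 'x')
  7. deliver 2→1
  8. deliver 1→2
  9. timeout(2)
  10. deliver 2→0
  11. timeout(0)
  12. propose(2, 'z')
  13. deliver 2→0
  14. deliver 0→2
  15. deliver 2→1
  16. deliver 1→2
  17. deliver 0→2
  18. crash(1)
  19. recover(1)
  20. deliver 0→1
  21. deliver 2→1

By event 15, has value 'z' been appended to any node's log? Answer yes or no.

no

1. timeout(2):  <2:cand t1 ->
2. deliver 2→1:  <1:foll t1 ->
3. deliver 1→2:  <2:lead t1 ->
4. deliver 2→0:  <0:foll t1 ->
5. deliver 0→2:  nop
6. propose(2,'x'):  <2:lead t1 x>
7. deliver 2→1:  <1:foll t1 x>
8. deliver 1→2:  nop
9. timeout(2):  <2:cand t2 x>
10. deliver 2→0:  <0:foll t1 x>
11. timeout(0):  <0:cand t2 x>
12. propose(2,'z'):  nop
13. deliver 2→0:  nop
14. deliver 0→2:  nop
15. deliver 2→1:  <1:foll t2 x>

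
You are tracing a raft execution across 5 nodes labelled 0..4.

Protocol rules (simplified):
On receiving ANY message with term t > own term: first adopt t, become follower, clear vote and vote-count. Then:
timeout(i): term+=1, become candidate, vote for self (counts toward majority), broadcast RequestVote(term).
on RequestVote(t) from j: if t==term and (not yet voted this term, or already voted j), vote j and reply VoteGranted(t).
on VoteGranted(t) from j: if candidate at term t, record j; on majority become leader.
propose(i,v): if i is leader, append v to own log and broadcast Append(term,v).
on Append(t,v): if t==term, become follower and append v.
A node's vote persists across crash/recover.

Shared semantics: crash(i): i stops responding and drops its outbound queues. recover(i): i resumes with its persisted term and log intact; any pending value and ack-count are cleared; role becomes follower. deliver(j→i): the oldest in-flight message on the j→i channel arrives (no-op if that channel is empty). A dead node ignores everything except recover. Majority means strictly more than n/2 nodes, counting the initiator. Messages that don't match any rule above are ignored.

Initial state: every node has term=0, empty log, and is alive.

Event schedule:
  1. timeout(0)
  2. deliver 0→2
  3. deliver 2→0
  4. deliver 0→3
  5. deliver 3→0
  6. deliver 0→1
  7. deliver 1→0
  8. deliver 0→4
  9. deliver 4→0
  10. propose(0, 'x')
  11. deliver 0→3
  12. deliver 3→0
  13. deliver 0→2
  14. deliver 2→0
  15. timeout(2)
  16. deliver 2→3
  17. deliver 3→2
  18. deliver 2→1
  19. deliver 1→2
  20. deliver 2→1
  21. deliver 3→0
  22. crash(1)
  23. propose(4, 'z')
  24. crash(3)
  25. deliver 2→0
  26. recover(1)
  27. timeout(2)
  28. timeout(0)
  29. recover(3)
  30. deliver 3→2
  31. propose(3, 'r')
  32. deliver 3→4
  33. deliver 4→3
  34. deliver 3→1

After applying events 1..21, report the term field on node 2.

2

[1] timeout(0) → N0(cand t1 [-])
[2] deliver 0→2 → N2(foll t1 [-])
[3] deliver 2→0 → ∅
[4] deliver 0→3 → N3(foll t1 [-])
[5] deliver 3→0 → N0(lead t1 [-])
[6] deliver 0→1 → N1(foll t1 [-])
[7] deliver 1→0 → ∅
[8] deliver 0→4 → N4(foll t1 [-])
[9] deliver 4→0 → ∅
[10] propose(0,'x') → N0(lead t1 [x])
[11] deliver 0→3 → N3(foll t1 [x])
[12] deliver 3→0 → ∅
[13] deliver 0→2 → N2(foll t1 [x])
[14] deliver 2→0 → ∅
[15] timeout(2) → N2(cand t2 [x])
[16] deliver 2→3 → N3(foll t2 [x])
[17] deliver 3→2 → ∅
[18] deliver 2→1 → N1(foll t2 [-])
[19] deliver 1→2 → N2(lead t2 [x])
[20] deliver 2→1 → ∅
[21] deliver 3→0 → ∅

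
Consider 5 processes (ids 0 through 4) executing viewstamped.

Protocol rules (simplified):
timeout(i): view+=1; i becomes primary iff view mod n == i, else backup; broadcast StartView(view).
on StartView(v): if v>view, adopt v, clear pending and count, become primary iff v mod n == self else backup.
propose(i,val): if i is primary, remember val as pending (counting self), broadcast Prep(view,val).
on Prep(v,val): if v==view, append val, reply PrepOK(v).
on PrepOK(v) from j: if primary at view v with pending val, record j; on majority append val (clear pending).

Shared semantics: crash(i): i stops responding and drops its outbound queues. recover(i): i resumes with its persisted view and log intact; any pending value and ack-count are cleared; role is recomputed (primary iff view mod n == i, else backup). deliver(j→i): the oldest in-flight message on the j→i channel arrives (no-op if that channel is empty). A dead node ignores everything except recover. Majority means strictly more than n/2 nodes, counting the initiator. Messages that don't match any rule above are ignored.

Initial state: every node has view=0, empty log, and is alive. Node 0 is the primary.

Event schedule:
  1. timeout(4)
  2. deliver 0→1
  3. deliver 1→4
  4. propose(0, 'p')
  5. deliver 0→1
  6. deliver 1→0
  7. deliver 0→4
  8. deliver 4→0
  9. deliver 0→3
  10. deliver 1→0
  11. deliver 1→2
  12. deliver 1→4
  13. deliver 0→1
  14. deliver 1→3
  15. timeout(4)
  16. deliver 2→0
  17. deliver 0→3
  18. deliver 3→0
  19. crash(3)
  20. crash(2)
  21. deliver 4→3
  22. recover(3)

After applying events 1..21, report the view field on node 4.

step 1 timeout(4): 4={back,v=1,log=-}
step 2 deliver 0→1: —
step 3 deliver 1→4: —
step 4 propose(0,'p'): —
step 5 deliver 0→1: 1={back,v=0,log=p}
step 6 deliver 1→0: —
step 7 deliver 0→4: —
step 8 deliver 4→0: 0={back,v=1,log=-}
step 9 deliver 0→3: 3={back,v=0,log=p}
step 10 deliver 1→0: —
step 11 deliver 1→2: —
step 12 deliver 1→4: —
step 13 deliver 0→1: —
step 14 deliver 1→3: —
step 15 timeout(4): 4={back,v=2,log=-}
step 16 deliver 2→0: —
step 17 deliver 0→3: —
step 18 deliver 3→0: —
step 19 crash(3): 3={✗back,v=0,log=p}
step 20 crash(2): 2={✗back,v=0,log=-}
step 21 deliver 4→3: —

2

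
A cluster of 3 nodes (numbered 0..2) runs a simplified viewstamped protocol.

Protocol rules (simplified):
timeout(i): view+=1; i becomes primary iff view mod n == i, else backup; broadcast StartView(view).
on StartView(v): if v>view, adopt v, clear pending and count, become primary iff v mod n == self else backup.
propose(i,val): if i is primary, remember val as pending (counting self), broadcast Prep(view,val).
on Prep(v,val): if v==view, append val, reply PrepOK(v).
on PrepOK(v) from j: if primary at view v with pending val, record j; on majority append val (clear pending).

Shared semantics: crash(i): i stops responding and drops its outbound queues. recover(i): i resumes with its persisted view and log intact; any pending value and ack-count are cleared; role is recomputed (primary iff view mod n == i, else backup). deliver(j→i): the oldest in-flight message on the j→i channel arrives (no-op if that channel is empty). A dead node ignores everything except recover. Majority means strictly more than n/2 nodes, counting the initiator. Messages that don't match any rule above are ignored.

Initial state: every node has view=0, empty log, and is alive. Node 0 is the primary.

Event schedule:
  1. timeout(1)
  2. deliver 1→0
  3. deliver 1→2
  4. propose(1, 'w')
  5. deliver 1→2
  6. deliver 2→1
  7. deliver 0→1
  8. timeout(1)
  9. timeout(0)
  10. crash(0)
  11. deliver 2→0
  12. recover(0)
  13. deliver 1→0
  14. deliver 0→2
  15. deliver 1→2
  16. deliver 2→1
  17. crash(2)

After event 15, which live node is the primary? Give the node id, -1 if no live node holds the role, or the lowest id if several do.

2

e1 timeout(1): 1[prim,v=1,-]
e2 deliver 1→0: 0[back,v=1,-]
e3 deliver 1→2: 2[back,v=1,-]
e4 propose(1,'w'): ·
e5 deliver 1→2: 2[back,v=1,w]
e6 deliver 2→1: 1[prim,v=1,w]
e7 deliver 0→1: ·
e8 timeout(1): 1[back,v=2,w]
e9 timeout(0): 0[back,v=2,-]
e10 crash(0): 0[✗back,v=2,-]
e11 deliver 2→0: ·
e12 recover(0): 0[back,v=2,-]
e13 deliver 1→0: ·
e14 deliver 0→2: ·
e15 deliver 1→2: 2[prim,v=2,w]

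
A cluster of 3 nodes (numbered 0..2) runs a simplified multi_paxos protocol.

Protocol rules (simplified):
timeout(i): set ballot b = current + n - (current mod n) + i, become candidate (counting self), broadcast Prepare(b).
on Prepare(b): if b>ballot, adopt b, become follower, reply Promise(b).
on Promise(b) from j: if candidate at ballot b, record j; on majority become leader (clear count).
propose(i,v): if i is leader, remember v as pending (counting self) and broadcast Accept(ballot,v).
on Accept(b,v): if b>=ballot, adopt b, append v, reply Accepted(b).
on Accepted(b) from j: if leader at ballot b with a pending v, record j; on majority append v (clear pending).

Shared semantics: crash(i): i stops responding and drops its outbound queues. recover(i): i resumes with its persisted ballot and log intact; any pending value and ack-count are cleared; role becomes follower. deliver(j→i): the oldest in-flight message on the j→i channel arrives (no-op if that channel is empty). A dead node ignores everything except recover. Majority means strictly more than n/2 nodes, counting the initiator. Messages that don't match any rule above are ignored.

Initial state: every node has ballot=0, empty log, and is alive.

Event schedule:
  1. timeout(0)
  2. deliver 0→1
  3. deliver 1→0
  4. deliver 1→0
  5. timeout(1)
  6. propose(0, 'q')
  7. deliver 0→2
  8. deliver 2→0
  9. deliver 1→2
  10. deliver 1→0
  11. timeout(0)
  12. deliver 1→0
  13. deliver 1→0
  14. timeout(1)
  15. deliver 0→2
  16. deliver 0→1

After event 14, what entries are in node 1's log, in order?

empty

1. timeout(0):  <0:cand b3 ->
2. deliver 0→1:  <1:foll b3 ->
3. deliver 1→0:  <0:lead b3 ->
4. deliver 1→0:  nop
5. timeout(1):  <1:cand b7 ->
6. propose(0,'q'):  nop
7. deliver 0→2:  <2:foll b3 ->
8. deliver 2→0:  nop
9. deliver 1→2:  <2:foll b7 ->
10. deliver 1→0:  <0:foll b7 ->
11. timeout(0):  <0:cand b9 ->
12. deliver 1→0:  nop
13. deliver 1→0:  nop
14. timeout(1):  <1:cand b10 ->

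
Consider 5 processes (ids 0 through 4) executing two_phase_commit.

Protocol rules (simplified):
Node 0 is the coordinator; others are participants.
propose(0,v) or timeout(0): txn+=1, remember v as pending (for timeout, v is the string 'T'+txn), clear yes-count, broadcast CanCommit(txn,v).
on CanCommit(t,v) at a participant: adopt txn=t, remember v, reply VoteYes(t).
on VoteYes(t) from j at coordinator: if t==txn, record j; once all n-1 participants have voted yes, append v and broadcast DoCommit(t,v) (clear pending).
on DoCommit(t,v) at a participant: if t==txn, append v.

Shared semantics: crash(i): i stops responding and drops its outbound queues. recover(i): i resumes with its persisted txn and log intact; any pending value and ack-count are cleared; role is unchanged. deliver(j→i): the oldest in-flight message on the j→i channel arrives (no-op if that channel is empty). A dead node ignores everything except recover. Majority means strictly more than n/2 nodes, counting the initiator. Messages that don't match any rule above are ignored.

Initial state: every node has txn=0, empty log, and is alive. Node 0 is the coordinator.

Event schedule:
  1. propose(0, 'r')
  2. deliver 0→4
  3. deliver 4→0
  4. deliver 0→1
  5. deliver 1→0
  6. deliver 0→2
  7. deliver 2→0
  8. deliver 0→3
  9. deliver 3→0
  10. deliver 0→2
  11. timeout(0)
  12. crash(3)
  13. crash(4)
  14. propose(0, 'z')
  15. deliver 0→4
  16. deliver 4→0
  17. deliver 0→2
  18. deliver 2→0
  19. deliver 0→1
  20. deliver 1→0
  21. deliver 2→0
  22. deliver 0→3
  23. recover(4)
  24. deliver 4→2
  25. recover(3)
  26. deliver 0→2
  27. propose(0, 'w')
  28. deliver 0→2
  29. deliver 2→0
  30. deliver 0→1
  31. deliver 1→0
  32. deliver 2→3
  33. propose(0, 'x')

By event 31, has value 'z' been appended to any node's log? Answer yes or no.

[1] propose(0,'r') → N0(coor t1 [-])
[2] deliver 0→4 → N4(part t1 [-])
[3] deliver 4→0 → ∅
[4] deliver 0→1 → N1(part t1 [-])
[5] deliver 1→0 → ∅
[6] deliver 0→2 → N2(part t1 [-])
[7] deliver 2→0 → ∅
[8] deliver 0→3 → N3(part t1 [-])
[9] deliver 3→0 → N0(coor t1 [r])
[10] deliver 0→2 → N2(part t1 [r])
[11] timeout(0) → N0(coor t2 [r])
[12] crash(3) → N3(✗part t1 [-])
[13] crash(4) → N4(✗part t1 [-])
[14] propose(0,'z') → N0(coor t3 [r])
[15] deliver 0→4 → ∅
[16] deliver 4→0 → ∅
[17] deliver 0→2 → N2(part t2 [r])
[18] deliver 2→0 → ∅
[19] deliver 0→1 → N1(part t1 [r])
[20] deliver 1→0 → ∅
[21] deliver 2→0 → ∅
[22] deliver 0→3 → ∅
[23] recover(4) → N4(part t1 [-])
[24] deliver 4→2 → ∅
[25] recover(3) → N3(part t1 [-])
[26] deliver 0→2 → N2(part t3 [r])
[27] propose(0,'w') → N0(coor t4 [r])
[28] deliver 0→2 → N2(part t4 [r])
[29] deliver 2→0 → ∅
[30] deliver 0→1 → N1(part t2 [r])
[31] deliver 1→0 → ∅

no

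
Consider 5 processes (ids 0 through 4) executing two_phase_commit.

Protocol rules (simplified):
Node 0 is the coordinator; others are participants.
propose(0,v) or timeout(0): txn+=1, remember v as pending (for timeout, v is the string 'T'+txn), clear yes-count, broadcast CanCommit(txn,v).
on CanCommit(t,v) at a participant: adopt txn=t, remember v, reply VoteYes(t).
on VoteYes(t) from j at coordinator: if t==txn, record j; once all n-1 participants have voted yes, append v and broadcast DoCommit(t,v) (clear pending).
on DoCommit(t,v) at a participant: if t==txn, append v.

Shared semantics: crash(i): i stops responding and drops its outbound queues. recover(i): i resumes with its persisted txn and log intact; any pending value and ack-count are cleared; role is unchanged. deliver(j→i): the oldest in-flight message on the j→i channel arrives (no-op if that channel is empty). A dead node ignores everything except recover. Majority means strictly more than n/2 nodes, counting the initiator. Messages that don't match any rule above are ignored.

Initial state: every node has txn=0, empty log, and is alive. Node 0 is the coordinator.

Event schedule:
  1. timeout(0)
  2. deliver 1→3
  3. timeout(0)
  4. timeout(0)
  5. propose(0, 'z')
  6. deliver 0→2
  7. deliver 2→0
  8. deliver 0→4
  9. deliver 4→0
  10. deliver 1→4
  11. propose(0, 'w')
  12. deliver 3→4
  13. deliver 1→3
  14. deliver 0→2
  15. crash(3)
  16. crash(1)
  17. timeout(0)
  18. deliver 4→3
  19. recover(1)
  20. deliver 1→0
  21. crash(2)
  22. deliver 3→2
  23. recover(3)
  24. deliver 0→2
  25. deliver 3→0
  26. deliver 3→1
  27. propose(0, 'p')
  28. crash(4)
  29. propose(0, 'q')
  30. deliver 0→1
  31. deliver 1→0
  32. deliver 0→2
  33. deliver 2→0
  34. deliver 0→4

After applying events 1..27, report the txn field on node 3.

0

after 1 — timeout(0): n0:coor/t1/[-]
after 2 — deliver 1→3: ·
after 3 — timeout(0): n0:coor/t2/[-]
after 4 — timeout(0): n0:coor/t3/[-]
after 5 — propose(0,'z'): n0:coor/t4/[-]
after 6 — deliver 0→2: n2:part/t1/[-]
after 7 — deliver 2→0: ·
after 8 — deliver 0→4: n4:part/t1/[-]
after 9 — deliver 4→0: ·
after 10 — deliver 1→4: ·
after 11 — propose(0,'w'): n0:coor/t5/[-]
after 12 — deliver 3→4: ·
after 13 — deliver 1→3: ·
after 14 — deliver 0→2: n2:part/t2/[-]
after 15 — crash(3): n3:✗part/t0/[-]
after 16 — crash(1): n1:✗part/t0/[-]
after 17 — timeout(0): n0:coor/t6/[-]
after 18 — deliver 4→3: ·
after 19 — recover(1): n1:part/t0/[-]
after 20 — deliver 1→0: ·
after 21 — crash(2): n2:✗part/t2/[-]
after 22 — deliver 3→2: ·
after 23 — recover(3): n3:part/t0/[-]
after 24 — deliver 0→2: ·
after 25 — deliver 3→0: ·
after 26 — deliver 3→1: ·
after 27 — propose(0,'p'): n0:coor/t7/[-]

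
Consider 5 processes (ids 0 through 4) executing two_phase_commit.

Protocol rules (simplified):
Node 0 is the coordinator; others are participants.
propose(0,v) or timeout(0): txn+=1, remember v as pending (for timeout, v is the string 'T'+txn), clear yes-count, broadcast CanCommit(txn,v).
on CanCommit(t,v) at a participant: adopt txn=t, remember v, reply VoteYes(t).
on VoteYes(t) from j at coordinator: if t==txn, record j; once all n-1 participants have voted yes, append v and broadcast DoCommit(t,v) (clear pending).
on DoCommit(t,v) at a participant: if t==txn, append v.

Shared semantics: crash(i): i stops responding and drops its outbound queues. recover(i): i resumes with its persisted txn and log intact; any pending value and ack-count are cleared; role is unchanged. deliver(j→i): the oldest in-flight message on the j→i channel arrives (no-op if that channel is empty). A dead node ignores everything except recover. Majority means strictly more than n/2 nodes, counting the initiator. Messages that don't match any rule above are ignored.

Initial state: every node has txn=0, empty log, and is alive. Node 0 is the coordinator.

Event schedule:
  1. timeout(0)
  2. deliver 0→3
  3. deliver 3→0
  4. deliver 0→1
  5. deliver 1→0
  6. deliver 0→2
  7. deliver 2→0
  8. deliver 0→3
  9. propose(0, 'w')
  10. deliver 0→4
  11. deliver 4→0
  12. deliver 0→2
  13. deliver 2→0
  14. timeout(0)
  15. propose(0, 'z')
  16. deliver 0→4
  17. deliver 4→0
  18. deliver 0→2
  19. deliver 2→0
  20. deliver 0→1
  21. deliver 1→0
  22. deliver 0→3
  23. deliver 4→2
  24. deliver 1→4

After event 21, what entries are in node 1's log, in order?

[1] timeout(0) → N0(coor t1 [-])
[2] deliver 0→3 → N3(part t1 [-])
[3] deliver 3→0 → ∅
[4] deliver 0→1 → N1(part t1 [-])
[5] deliver 1→0 → ∅
[6] deliver 0→2 → N2(part t1 [-])
[7] deliver 2→0 → ∅
[8] deliver 0→3 → ∅
[9] propose(0,'w') → N0(coor t2 [-])
[10] deliver 0→4 → N4(part t1 [-])
[11] deliver 4→0 → ∅
[12] deliver 0→2 → N2(part t2 [-])
[13] deliver 2→0 → ∅
[14] timeout(0) → N0(coor t3 [-])
[15] propose(0,'z') → N0(coor t4 [-])
[16] deliver 0→4 → N4(part t2 [-])
[17] deliver 4→0 → ∅
[18] deliver 0→2 → N2(part t3 [-])
[19] deliver 2→0 → ∅
[20] deliver 0→1 → N1(part t2 [-])
[21] deliver 1→0 → ∅

empty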